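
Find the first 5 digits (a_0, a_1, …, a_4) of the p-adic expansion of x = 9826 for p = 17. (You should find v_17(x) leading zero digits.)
(a_0, …, a_4) = (0, 0, 0, 2, 0)

v_17(9826) = 3, so a_0 = ... = a_2 = 0. Factor out: x = 17^3 · u with u = 2 a unit in ℤ_17. Expand u iteratively via a_{v+i} = u_i mod 17, u_{i+1} = (u_i − a_{v+i})/17:
  u_0 = 2;  a_3 = 2;  u_1 = (u_0 − 2)/17 = 0
  u_1 = 0;  a_4 = 0;  u_2 = (u_1 − 0)/17 = 0
Digits: (0, 0, 0, 2, 0).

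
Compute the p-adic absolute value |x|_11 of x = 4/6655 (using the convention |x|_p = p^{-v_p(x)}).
|4/6655|_11 = 1331

Step 1 — compute v_11(x) by factoring powers of 11 out of the numerator and denominator: v_11(4/6655) = -3. Step 2 — apply |x|_p = p^{-v_p(x)} = 11^{3} = 1331.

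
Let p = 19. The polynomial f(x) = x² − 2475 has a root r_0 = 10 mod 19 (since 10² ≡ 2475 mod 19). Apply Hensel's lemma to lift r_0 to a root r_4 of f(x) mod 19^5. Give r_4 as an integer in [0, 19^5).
r_4 = 805249 (mod 2476099)

Hensel's recurrence: r_{i+1} = r_i − f(r_i)·(f′(r_i))^{-1} mod 19^{i+2}, with f′(x) = 2x. Iterate:
  r_0 = 10 (mod 19)
  r_1 = 219 (mod 361)
  r_2 = 2746 (mod 6859)
  r_3 = 23323 (mod 130321)
  r_4 = 805249 (mod 2476099)
Final: r_4 = 805249, and one checks f(r_4) ≡ 0 mod 19^5.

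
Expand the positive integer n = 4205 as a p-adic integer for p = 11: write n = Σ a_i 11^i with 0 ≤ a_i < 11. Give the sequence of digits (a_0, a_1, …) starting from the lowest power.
(a_0, a_1, …) = (3, 8, 1, 3)

Repeated division by 11 gives the digits low-to-high: 4205 = 3 + 8·11^1 + 1·11^2 + 3·11^3. Digit sequence: (3, 8, 1, 3).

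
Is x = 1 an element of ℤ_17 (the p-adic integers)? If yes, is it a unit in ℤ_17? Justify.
x ∈ ℤ_17^× (unit); v_17(x) = 0

ℤ_17 = {x ∈ ℚ_17 : v_17(x) ≥ 0} and ℤ_17^× = {x ∈ ℤ_17 : v_17(x) = 0}. Here v_17(1) = v_17(num) − v_17(den) = 0; compare against these criteria.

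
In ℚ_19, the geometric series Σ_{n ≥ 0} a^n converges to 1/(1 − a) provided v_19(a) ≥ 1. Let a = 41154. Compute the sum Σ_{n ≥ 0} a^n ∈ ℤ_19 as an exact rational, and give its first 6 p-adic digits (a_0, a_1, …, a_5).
Σ a^n = 1/(1 − a) = -1/41153;  first 6 digits = (1, 0, 0, 6, 0, 0)

v_19(a) = 3 ≥ 1, so the series converges in ℤ_19 to 1/(1 − a) = 1/(1 − 41154) = -1/41153. Expand this rational in ℤ_19: compute digits iteratively via d_i = x_i mod 19, x_{i+1} = (x_i − d_i)/19. The first 6 digits are (1, 0, 0, 6, 0, 0).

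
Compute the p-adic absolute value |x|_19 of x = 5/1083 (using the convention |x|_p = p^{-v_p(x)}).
|5/1083|_19 = 361

Step 1 — compute v_19(x) by factoring powers of 19 out of the numerator and denominator: v_19(5/1083) = -2. Step 2 — apply |x|_p = p^{-v_p(x)} = 19^{2} = 361.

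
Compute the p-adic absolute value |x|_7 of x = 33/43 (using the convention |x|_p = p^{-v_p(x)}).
|33/43|_7 = 1

Step 1 — compute v_7(x) by factoring powers of 7 out of the numerator and denominator: v_7(33/43) = 0. Step 2 — apply |x|_p = p^{-v_p(x)} = 7^{0} = 1.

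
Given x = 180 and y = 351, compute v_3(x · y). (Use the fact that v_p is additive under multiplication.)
v_3(63180) = 5

v_p(x) = 2 (factor: 180 = 3^2 · 20); v_p(y) = 3 (factor: 351 = 3^3 · 13). Additivity: v_p(xy) = v_p(x) + v_p(y) = 2 + 3 = 5. (Direct check: xy = 63180 = 3^5 · (260).)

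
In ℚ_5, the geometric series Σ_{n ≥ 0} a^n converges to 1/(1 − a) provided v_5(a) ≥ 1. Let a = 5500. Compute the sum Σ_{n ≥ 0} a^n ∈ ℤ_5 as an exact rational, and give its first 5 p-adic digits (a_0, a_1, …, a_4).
Σ a^n = 1/(1 − a) = -1/5499;  first 5 digits = (1, 0, 0, 4, 3)

v_5(a) = 3 ≥ 1, so the series converges in ℤ_5 to 1/(1 − a) = 1/(1 − 5500) = -1/5499. Expand this rational in ℤ_5: compute digits iteratively via d_i = x_i mod 5, x_{i+1} = (x_i − d_i)/5. The first 5 digits are (1, 0, 0, 4, 3).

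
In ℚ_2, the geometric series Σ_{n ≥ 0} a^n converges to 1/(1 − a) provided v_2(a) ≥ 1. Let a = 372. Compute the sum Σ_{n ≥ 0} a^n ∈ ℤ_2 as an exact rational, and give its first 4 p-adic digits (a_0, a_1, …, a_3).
Σ a^n = 1/(1 − a) = -1/371;  first 4 digits = (1, 0, 1, 0)

v_2(a) = 2 ≥ 1, so the series converges in ℤ_2 to 1/(1 − a) = 1/(1 − 372) = -1/371. Expand this rational in ℤ_2: compute digits iteratively via d_i = x_i mod 2, x_{i+1} = (x_i − d_i)/2. The first 4 digits are (1, 0, 1, 0).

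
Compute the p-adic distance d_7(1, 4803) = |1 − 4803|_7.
d_7(1, 4803) = 1/2401

Step 1 — x − y = 1 − 4803 = -4802. Step 2 — v_7(-4802) = 4 (factor: -4802 = −(7^4 · 2); the sign does not affect v_p). Step 3 — |x − y|_7 = 7^{-4} = 1/2401.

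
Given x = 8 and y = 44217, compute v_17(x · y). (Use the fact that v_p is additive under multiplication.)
v_17(353736) = 3

v_p(x) = 0 (factor: 8 = 17^0 · 8); v_p(y) = 3 (factor: 44217 = 17^3 · 9). Additivity: v_p(xy) = v_p(x) + v_p(y) = 0 + 3 = 3. (Direct check: xy = 353736 = 17^3 · (72).)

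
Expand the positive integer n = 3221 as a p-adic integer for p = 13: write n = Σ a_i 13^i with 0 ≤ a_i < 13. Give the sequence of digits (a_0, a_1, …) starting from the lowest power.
(a_0, a_1, …) = (10, 0, 6, 1)

Repeated division by 13 gives the digits low-to-high: 3221 = 10 + 6·13^2 + 1·13^3. Digit sequence: (10, 0, 6, 1).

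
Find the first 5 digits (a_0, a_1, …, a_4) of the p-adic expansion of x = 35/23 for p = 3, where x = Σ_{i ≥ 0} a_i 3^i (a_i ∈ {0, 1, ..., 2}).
(a_0, …, a_4) = (1, 2, 2, 2, 1)

v_3(35/23) = 0 (numerator and denominator both coprime to 3), so x ∈ ℤ_3^×. Compute digits iteratively via a_i = x_i mod 3, x_{i+1} = (x_i − a_i)/3, with x_0 = x:
  x_0 = 35/23;  a_0 = 1;  x_1 = (x_0 − 1)/3 = 4/23
  x_1 = 4/23;  a_1 = 2;  x_2 = (x_1 − 2)/3 = -14/23
  x_2 = -14/23;  a_2 = 2;  x_3 = (x_2 − 2)/3 = -20/23
  x_3 = -20/23;  a_3 = 2;  x_4 = (x_3 − 2)/3 = -22/23
  x_4 = -22/23;  a_4 = 1;  x_5 = (x_4 − 1)/3 = -15/23
Digits: (1, 2, 2, 2, 1).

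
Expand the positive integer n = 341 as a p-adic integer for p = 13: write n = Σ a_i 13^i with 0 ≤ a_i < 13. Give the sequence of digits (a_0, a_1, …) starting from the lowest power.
(a_0, a_1, …) = (3, 0, 2)

Repeated division by 13 gives the digits low-to-high: 341 = 3 + 2·13^2. Digit sequence: (3, 0, 2).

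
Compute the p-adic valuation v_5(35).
v_5(35) = 1

v_5(n) is the largest exponent k such that 5^k divides n. Factor out: 35 = 5^1 · 7. (Sign doesn't affect v_p.) So v_5(35) = 1.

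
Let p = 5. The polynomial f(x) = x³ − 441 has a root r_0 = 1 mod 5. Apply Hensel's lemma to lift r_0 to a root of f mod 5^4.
r_3 = 581 (mod 625)

Hensel: r_{i+1} = r_i − f(r_i)/f′(r_i) mod 5^{i+2}, where f′(x) = 3x². Iterate:
  r_0 = 1 (mod 5)
  r_1 = 6 (mod 25)
  r_2 = 81 (mod 125)
  r_3 = 581 (mod 625)
Final: r = 581 with f(r) ≡ 0 mod 5^4.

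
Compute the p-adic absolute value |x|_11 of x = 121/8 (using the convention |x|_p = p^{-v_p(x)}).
|121/8|_11 = 1/121

Step 1 — compute v_11(x) by factoring powers of 11 out of the numerator and denominator: v_11(121/8) = 2. Step 2 — apply |x|_p = p^{-v_p(x)} = 11^{-2} = 1/121.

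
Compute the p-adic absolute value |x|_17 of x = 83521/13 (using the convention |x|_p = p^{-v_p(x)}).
|83521/13|_17 = 1/83521

Step 1 — compute v_17(x) by factoring powers of 17 out of the numerator and denominator: v_17(83521/13) = 4. Step 2 — apply |x|_p = p^{-v_p(x)} = 17^{-4} = 1/83521.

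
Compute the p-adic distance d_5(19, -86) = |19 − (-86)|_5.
d_5(19, -86) = 1/5

Step 1 — x − y = 19 − (-86) = 105. Step 2 — v_5(105) = 1 (factor: 105 = (5^1 · 21); the sign does not affect v_p). Step 3 — |x − y|_5 = 5^{-1} = 1/5.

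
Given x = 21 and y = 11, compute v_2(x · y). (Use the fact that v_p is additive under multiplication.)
v_2(231) = 0

v_p(x) = 0 (factor: 21 = 2^0 · 21); v_p(y) = 0 (factor: 11 = 2^0 · 11). Additivity: v_p(xy) = v_p(x) + v_p(y) = 0 + 0 = 0. (Direct check: xy = 231 = 2^0 · (231).)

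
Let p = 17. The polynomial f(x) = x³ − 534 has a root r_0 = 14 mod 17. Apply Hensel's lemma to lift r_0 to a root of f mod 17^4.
r_3 = 81580 (mod 83521)

Hensel: r_{i+1} = r_i − f(r_i)/f′(r_i) mod 17^{i+2}, where f′(x) = 3x². Iterate:
  r_0 = 14 (mod 17)
  r_1 = 82 (mod 289)
  r_2 = 2972 (mod 4913)
  r_3 = 81580 (mod 83521)
Final: r = 81580 with f(r) ≡ 0 mod 17^4.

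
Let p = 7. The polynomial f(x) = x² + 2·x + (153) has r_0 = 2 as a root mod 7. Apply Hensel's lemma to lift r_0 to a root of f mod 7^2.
r_1 = 16 (mod 49)

Hensel: r_{i+1} = r_i − f(r_i)·(f′(r_i))^{-1} mod 7^{i+2}, f′(x) = 2x + 2. Iterate:
  r_0 = 2 (mod 7)
  r_1 = 16 (mod 49)
Final: r = 16 satisfies f(r) ≡ 0 mod 7^2.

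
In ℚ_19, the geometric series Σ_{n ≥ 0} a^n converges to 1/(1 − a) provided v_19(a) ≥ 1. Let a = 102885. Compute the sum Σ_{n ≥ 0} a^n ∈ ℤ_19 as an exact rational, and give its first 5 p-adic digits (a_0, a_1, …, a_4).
Σ a^n = 1/(1 − a) = -1/102884;  first 5 digits = (1, 0, 0, 15, 0)

v_19(a) = 3 ≥ 1, so the series converges in ℤ_19 to 1/(1 − a) = 1/(1 − 102885) = -1/102884. Expand this rational in ℤ_19: compute digits iteratively via d_i = x_i mod 19, x_{i+1} = (x_i − d_i)/19. The first 5 digits are (1, 0, 0, 15, 0).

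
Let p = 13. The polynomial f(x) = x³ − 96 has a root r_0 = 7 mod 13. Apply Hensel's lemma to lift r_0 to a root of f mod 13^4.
r_3 = 21028 (mod 28561)

Hensel: r_{i+1} = r_i − f(r_i)/f′(r_i) mod 13^{i+2}, where f′(x) = 3x². Iterate:
  r_0 = 7 (mod 13)
  r_1 = 72 (mod 169)
  r_2 = 1255 (mod 2197)
  r_3 = 21028 (mod 28561)
Final: r = 21028 with f(r) ≡ 0 mod 13^4.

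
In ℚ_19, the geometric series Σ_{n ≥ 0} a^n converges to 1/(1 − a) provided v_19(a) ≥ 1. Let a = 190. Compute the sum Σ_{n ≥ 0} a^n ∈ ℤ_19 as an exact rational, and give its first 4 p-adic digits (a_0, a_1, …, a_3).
Σ a^n = 1/(1 − a) = -1/189;  first 4 digits = (1, 10, 5, 17)

v_19(a) = 1 ≥ 1, so the series converges in ℤ_19 to 1/(1 − a) = 1/(1 − 190) = -1/189. Expand this rational in ℤ_19: compute digits iteratively via d_i = x_i mod 19, x_{i+1} = (x_i − d_i)/19. The first 4 digits are (1, 10, 5, 17).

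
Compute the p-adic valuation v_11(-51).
v_11(-51) = 0

v_11(n) is the largest exponent k such that 11^k divides n. Factor out: -51 = -11^0 · 51. (Sign doesn't affect v_p.) So v_11(-51) = 0.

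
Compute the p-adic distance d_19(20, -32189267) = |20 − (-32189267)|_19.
d_19(20, -32189267) = 1/2476099

Step 1 — x − y = 20 − (-32189267) = 32189287. Step 2 — v_19(32189287) = 5 (factor: 32189287 = (19^5 · 13); the sign does not affect v_p). Step 3 — |x − y|_19 = 19^{-5} = 1/2476099.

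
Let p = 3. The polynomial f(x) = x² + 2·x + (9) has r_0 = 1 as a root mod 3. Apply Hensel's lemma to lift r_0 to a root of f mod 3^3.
r_2 = 16 (mod 27)

Hensel: r_{i+1} = r_i − f(r_i)·(f′(r_i))^{-1} mod 3^{i+2}, f′(x) = 2x + 2. Iterate:
  r_0 = 1 (mod 3)
  r_1 = 7 (mod 9)
  r_2 = 16 (mod 27)
Final: r = 16 satisfies f(r) ≡ 0 mod 3^3.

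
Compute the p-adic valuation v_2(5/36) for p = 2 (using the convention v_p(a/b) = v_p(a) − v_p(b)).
v_2(5/36) = -2

Factor powers of 2 from the numerator and denominator of the reduced fraction: 5 = 2^0 · 5 and 36 = 2^2 · 9. Apply v_p(a/b) = v_p(a) − v_p(b): v_2(5/36) = 0 − 2 = -2.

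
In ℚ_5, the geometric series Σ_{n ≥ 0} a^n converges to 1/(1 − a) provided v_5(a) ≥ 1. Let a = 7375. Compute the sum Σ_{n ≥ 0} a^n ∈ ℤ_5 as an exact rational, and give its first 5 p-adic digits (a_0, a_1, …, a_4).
Σ a^n = 1/(1 − a) = -1/7374;  first 5 digits = (1, 0, 0, 4, 1)

v_5(a) = 3 ≥ 1, so the series converges in ℤ_5 to 1/(1 − a) = 1/(1 − 7375) = -1/7374. Expand this rational in ℤ_5: compute digits iteratively via d_i = x_i mod 5, x_{i+1} = (x_i − d_i)/5. The first 5 digits are (1, 0, 0, 4, 1).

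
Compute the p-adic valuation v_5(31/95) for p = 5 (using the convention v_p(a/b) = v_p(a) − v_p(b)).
v_5(31/95) = -1

Factor powers of 5 from the numerator and denominator of the reduced fraction: 31 = 5^0 · 31 and 95 = 5^1 · 19. Apply v_p(a/b) = v_p(a) − v_p(b): v_5(31/95) = 0 − 1 = -1.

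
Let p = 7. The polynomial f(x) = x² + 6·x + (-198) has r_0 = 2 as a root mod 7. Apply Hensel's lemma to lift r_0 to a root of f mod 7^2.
r_1 = 30 (mod 49)

Hensel: r_{i+1} = r_i − f(r_i)·(f′(r_i))^{-1} mod 7^{i+2}, f′(x) = 2x + 6. Iterate:
  r_0 = 2 (mod 7)
  r_1 = 30 (mod 49)
Final: r = 30 satisfies f(r) ≡ 0 mod 7^2.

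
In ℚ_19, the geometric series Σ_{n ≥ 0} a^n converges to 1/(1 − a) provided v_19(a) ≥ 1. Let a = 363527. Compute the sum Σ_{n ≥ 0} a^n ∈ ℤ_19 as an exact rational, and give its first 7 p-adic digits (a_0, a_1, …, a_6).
Σ a^n = 1/(1 − a) = -1/363526;  first 7 digits = (1, 0, 0, 15, 2, 0, 16)

v_19(a) = 3 ≥ 1, so the series converges in ℤ_19 to 1/(1 − a) = 1/(1 − 363527) = -1/363526. Expand this rational in ℤ_19: compute digits iteratively via d_i = x_i mod 19, x_{i+1} = (x_i − d_i)/19. The first 7 digits are (1, 0, 0, 15, 2, 0, 16).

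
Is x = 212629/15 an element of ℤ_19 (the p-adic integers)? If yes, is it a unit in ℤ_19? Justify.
x ∈ ℤ_19 but not a unit; v_19(x) = 3 > 0

ℤ_19 = {x ∈ ℚ_19 : v_19(x) ≥ 0} and ℤ_19^× = {x ∈ ℤ_19 : v_19(x) = 0}. Here v_19(212629/15) = v_19(num) − v_19(den) = 3; compare against these criteria.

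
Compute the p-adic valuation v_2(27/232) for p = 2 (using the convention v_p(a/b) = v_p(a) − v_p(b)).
v_2(27/232) = -3

Factor powers of 2 from the numerator and denominator of the reduced fraction: 27 = 2^0 · 27 and 232 = 2^3 · 29. Apply v_p(a/b) = v_p(a) − v_p(b): v_2(27/232) = 0 − 3 = -3.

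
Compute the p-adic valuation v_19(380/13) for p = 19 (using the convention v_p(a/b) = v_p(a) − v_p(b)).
v_19(380/13) = 1

Factor powers of 19 from the numerator and denominator of the reduced fraction: 380 = 19^1 · 20 and 13 = 19^0 · 13. Apply v_p(a/b) = v_p(a) − v_p(b): v_19(380/13) = 1 − 0 = 1.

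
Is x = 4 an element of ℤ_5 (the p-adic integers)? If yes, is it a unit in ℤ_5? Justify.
x ∈ ℤ_5^× (unit); v_5(x) = 0

ℤ_5 = {x ∈ ℚ_5 : v_5(x) ≥ 0} and ℤ_5^× = {x ∈ ℤ_5 : v_5(x) = 0}. Here v_5(4) = v_5(num) − v_5(den) = 0; compare against these criteria.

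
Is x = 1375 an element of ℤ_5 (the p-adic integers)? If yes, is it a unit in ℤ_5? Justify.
x ∈ ℤ_5 but not a unit; v_5(x) = 3 > 0

ℤ_5 = {x ∈ ℚ_5 : v_5(x) ≥ 0} and ℤ_5^× = {x ∈ ℤ_5 : v_5(x) = 0}. Here v_5(1375) = v_5(num) − v_5(den) = 3; compare against these criteria.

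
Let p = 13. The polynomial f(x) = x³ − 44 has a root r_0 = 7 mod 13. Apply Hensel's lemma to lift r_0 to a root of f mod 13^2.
r_1 = 59 (mod 169)

Hensel: r_{i+1} = r_i − f(r_i)/f′(r_i) mod 13^{i+2}, where f′(x) = 3x². Iterate:
  r_0 = 7 (mod 13)
  r_1 = 59 (mod 169)
Final: r = 59 with f(r) ≡ 0 mod 13^2.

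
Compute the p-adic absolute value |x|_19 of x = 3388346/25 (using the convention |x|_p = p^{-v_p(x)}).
|3388346/25|_19 = 1/130321

Step 1 — compute v_19(x) by factoring powers of 19 out of the numerator and denominator: v_19(3388346/25) = 4. Step 2 — apply |x|_p = p^{-v_p(x)} = 19^{-4} = 1/130321.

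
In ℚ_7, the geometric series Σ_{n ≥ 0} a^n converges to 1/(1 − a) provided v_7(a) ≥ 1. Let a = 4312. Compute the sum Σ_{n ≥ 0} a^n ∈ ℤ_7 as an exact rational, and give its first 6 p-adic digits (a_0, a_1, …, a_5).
Σ a^n = 1/(1 − a) = -1/4311;  first 6 digits = (1, 0, 4, 5, 3, 0)

v_7(a) = 2 ≥ 1, so the series converges in ℤ_7 to 1/(1 − a) = 1/(1 − 4312) = -1/4311. Expand this rational in ℤ_7: compute digits iteratively via d_i = x_i mod 7, x_{i+1} = (x_i − d_i)/7. The first 6 digits are (1, 0, 4, 5, 3, 0).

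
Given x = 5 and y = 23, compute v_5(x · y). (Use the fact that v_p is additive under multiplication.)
v_5(115) = 1

v_p(x) = 1 (factor: 5 = 5^1 · 1); v_p(y) = 0 (factor: 23 = 5^0 · 23). Additivity: v_p(xy) = v_p(x) + v_p(y) = 1 + 0 = 1. (Direct check: xy = 115 = 5^1 · (23).)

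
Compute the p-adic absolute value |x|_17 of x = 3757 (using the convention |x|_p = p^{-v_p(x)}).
|3757|_17 = 1/289

Step 1 — compute v_17(x) by factoring powers of 17 out of the numerator and denominator: v_17(3757) = 2. Step 2 — apply |x|_p = p^{-v_p(x)} = 17^{-2} = 1/289.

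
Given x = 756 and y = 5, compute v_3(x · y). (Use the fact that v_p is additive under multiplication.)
v_3(3780) = 3

v_p(x) = 3 (factor: 756 = 3^3 · 28); v_p(y) = 0 (factor: 5 = 3^0 · 5). Additivity: v_p(xy) = v_p(x) + v_p(y) = 3 + 0 = 3. (Direct check: xy = 3780 = 3^3 · (140).)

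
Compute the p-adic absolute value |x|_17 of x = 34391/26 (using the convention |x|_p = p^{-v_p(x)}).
|34391/26|_17 = 1/4913

Step 1 — compute v_17(x) by factoring powers of 17 out of the numerator and denominator: v_17(34391/26) = 3. Step 2 — apply |x|_p = p^{-v_p(x)} = 17^{-3} = 1/4913.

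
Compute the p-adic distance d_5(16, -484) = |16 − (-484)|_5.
d_5(16, -484) = 1/125

Step 1 — x − y = 16 − (-484) = 500. Step 2 — v_5(500) = 3 (factor: 500 = (5^3 · 4); the sign does not affect v_p). Step 3 — |x − y|_5 = 5^{-3} = 1/125.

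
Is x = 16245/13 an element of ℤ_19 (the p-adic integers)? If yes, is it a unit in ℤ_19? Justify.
x ∈ ℤ_19 but not a unit; v_19(x) = 2 > 0

ℤ_19 = {x ∈ ℚ_19 : v_19(x) ≥ 0} and ℤ_19^× = {x ∈ ℤ_19 : v_19(x) = 0}. Here v_19(16245/13) = v_19(num) − v_19(den) = 2; compare against these criteria.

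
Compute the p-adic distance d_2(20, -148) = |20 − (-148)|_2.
d_2(20, -148) = 1/8

Step 1 — x − y = 20 − (-148) = 168. Step 2 — v_2(168) = 3 (factor: 168 = (2^3 · 21); the sign does not affect v_p). Step 3 — |x − y|_2 = 2^{-3} = 1/8.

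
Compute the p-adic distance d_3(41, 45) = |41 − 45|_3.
d_3(41, 45) = 1

Step 1 — x − y = 41 − 45 = -4. Step 2 — v_3(-4) = 0 (factor: -4 = −(3^0 · 4); the sign does not affect v_p). Step 3 — |x − y|_3 = 3^{0} = 1.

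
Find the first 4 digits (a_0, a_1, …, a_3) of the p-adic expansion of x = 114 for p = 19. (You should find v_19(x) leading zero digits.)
(a_0, …, a_3) = (0, 6, 0, 0)

v_19(114) = 1, so a_0 = ... = a_0 = 0. Factor out: x = 19^1 · u with u = 6 a unit in ℤ_19. Expand u iteratively via a_{v+i} = u_i mod 19, u_{i+1} = (u_i − a_{v+i})/19:
  u_0 = 6;  a_1 = 6;  u_1 = (u_0 − 6)/19 = 0
  u_1 = 0;  a_2 = 0;  u_2 = (u_1 − 0)/19 = 0
  u_2 = 0;  a_3 = 0;  u_3 = (u_2 − 0)/19 = 0
Digits: (0, 6, 0, 0).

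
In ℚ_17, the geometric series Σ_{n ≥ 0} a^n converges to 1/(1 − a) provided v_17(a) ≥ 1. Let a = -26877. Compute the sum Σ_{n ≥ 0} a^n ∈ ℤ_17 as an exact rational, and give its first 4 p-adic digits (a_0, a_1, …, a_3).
Σ a^n = 1/(1 − a) = 1/26878;  first 4 digits = (1, 0, 9, 11)

v_17(a) = 2 ≥ 1, so the series converges in ℤ_17 to 1/(1 − a) = 1/(1 − (-26877)) = 1/26878. Expand this rational in ℤ_17: compute digits iteratively via d_i = x_i mod 17, x_{i+1} = (x_i − d_i)/17. The first 4 digits are (1, 0, 9, 11).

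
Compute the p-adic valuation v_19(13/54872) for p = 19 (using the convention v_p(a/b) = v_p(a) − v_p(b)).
v_19(13/54872) = -3

Factor powers of 19 from the numerator and denominator of the reduced fraction: 13 = 19^0 · 13 and 54872 = 19^3 · 8. Apply v_p(a/b) = v_p(a) − v_p(b): v_19(13/54872) = 0 − 3 = -3.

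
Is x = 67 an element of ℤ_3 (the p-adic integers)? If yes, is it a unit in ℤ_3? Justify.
x ∈ ℤ_3^× (unit); v_3(x) = 0

ℤ_3 = {x ∈ ℚ_3 : v_3(x) ≥ 0} and ℤ_3^× = {x ∈ ℤ_3 : v_3(x) = 0}. Here v_3(67) = v_3(num) − v_3(den) = 0; compare against these criteria.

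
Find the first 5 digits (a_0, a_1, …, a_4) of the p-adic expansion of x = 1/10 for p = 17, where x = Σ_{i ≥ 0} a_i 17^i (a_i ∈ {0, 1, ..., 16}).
(a_0, …, a_4) = (12, 1, 5, 15, 11)

v_17(1/10) = 0 (numerator and denominator both coprime to 17), so x ∈ ℤ_17^×. Compute digits iteratively via a_i = x_i mod 17, x_{i+1} = (x_i − a_i)/17, with x_0 = x:
  x_0 = 1/10;  a_0 = 12;  x_1 = (x_0 − 12)/17 = -7/10
  x_1 = -7/10;  a_1 = 1;  x_2 = (x_1 − 1)/17 = -1/10
  x_2 = -1/10;  a_2 = 5;  x_3 = (x_2 − 5)/17 = -3/10
  x_3 = -3/10;  a_3 = 15;  x_4 = (x_3 − 15)/17 = -9/10
  x_4 = -9/10;  a_4 = 11;  x_5 = (x_4 − 11)/17 = -7/10
Digits: (12, 1, 5, 15, 11).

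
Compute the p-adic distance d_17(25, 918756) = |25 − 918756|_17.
d_17(25, 918756) = 1/83521

Step 1 — x − y = 25 − 918756 = -918731. Step 2 — v_17(-918731) = 4 (factor: -918731 = −(17^4 · 11); the sign does not affect v_p). Step 3 — |x − y|_17 = 17^{-4} = 1/83521.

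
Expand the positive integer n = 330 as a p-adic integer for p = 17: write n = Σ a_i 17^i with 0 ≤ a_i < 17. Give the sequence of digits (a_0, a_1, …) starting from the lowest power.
(a_0, a_1, …) = (7, 2, 1)

Repeated division by 17 gives the digits low-to-high: 330 = 7 + 2·17^1 + 1·17^2. Digit sequence: (7, 2, 1).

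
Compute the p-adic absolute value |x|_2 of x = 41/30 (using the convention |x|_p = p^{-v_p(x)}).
|41/30|_2 = 2

Step 1 — compute v_2(x) by factoring powers of 2 out of the numerator and denominator: v_2(41/30) = -1. Step 2 — apply |x|_p = p^{-v_p(x)} = 2^{1} = 2.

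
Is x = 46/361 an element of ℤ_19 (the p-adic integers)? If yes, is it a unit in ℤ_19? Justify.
x ∉ ℤ_19 (v_19(x) = -2 < 0)

ℤ_19 = {x ∈ ℚ_19 : v_19(x) ≥ 0} and ℤ_19^× = {x ∈ ℤ_19 : v_19(x) = 0}. Here v_19(46/361) = v_19(num) − v_19(den) = -2; compare against these criteria.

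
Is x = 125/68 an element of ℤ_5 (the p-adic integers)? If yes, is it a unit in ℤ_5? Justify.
x ∈ ℤ_5 but not a unit; v_5(x) = 3 > 0

ℤ_5 = {x ∈ ℚ_5 : v_5(x) ≥ 0} and ℤ_5^× = {x ∈ ℤ_5 : v_5(x) = 0}. Here v_5(125/68) = v_5(num) − v_5(den) = 3; compare against these criteria.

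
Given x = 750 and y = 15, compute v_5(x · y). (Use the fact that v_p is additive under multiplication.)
v_5(11250) = 4

v_p(x) = 3 (factor: 750 = 5^3 · 6); v_p(y) = 1 (factor: 15 = 5^1 · 3). Additivity: v_p(xy) = v_p(x) + v_p(y) = 3 + 1 = 4. (Direct check: xy = 11250 = 5^4 · (18).)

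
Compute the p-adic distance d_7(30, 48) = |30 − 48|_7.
d_7(30, 48) = 1

Step 1 — x − y = 30 − 48 = -18. Step 2 — v_7(-18) = 0 (factor: -18 = −(7^0 · 18); the sign does not affect v_p). Step 3 — |x − y|_7 = 7^{0} = 1.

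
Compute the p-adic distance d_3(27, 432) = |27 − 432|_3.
d_3(27, 432) = 1/81

Step 1 — x − y = 27 − 432 = -405. Step 2 — v_3(-405) = 4 (factor: -405 = −(3^4 · 5); the sign does not affect v_p). Step 3 — |x − y|_3 = 3^{-4} = 1/81.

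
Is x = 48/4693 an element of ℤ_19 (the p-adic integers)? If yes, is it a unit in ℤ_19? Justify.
x ∉ ℤ_19 (v_19(x) = -2 < 0)

ℤ_19 = {x ∈ ℚ_19 : v_19(x) ≥ 0} and ℤ_19^× = {x ∈ ℤ_19 : v_19(x) = 0}. Here v_19(48/4693) = v_19(num) − v_19(den) = -2; compare against these criteria.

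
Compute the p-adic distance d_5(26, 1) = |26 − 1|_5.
d_5(26, 1) = 1/25

Step 1 — x − y = 26 − 1 = 25. Step 2 — v_5(25) = 2 (factor: 25 = (5^2 · 1); the sign does not affect v_p). Step 3 — |x − y|_5 = 5^{-2} = 1/25.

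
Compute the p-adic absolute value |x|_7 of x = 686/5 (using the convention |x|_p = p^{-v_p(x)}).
|686/5|_7 = 1/343

Step 1 — compute v_7(x) by factoring powers of 7 out of the numerator and denominator: v_7(686/5) = 3. Step 2 — apply |x|_p = p^{-v_p(x)} = 7^{-3} = 1/343.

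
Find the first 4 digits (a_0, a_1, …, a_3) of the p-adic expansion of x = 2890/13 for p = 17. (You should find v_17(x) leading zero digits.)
(a_0, …, a_3) = (0, 0, 6, 1)

v_17(2890/13) = 2, so a_0 = ... = a_1 = 0. Factor out: x = 17^2 · u with u = 10/13 a unit in ℤ_17. Expand u iteratively via a_{v+i} = u_i mod 17, u_{i+1} = (u_i − a_{v+i})/17:
  u_0 = 10/13;  a_2 = 6;  u_1 = (u_0 − 6)/17 = -4/13
  u_1 = -4/13;  a_3 = 1;  u_2 = (u_1 − 1)/17 = -1/13
Digits: (0, 0, 6, 1).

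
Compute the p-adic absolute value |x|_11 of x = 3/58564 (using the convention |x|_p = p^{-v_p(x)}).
|3/58564|_11 = 14641

Step 1 — compute v_11(x) by factoring powers of 11 out of the numerator and denominator: v_11(3/58564) = -4. Step 2 — apply |x|_p = p^{-v_p(x)} = 11^{4} = 14641.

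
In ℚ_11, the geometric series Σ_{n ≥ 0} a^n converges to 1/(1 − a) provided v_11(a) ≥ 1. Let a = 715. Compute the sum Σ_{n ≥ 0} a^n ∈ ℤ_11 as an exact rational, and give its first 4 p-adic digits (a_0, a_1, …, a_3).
Σ a^n = 1/(1 − a) = -1/714;  first 4 digits = (1, 10, 6, 9)

v_11(a) = 1 ≥ 1, so the series converges in ℤ_11 to 1/(1 − a) = 1/(1 − 715) = -1/714. Expand this rational in ℤ_11: compute digits iteratively via d_i = x_i mod 11, x_{i+1} = (x_i − d_i)/11. The first 4 digits are (1, 10, 6, 9).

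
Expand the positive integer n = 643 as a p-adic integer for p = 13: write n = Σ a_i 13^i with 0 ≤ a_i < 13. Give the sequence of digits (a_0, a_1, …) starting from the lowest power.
(a_0, a_1, …) = (6, 10, 3)

Repeated division by 13 gives the digits low-to-high: 643 = 6 + 10·13^1 + 3·13^2. Digit sequence: (6, 10, 3).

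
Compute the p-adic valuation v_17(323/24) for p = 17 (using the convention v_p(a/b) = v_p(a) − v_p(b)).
v_17(323/24) = 1

Factor powers of 17 from the numerator and denominator of the reduced fraction: 323 = 17^1 · 19 and 24 = 17^0 · 24. Apply v_p(a/b) = v_p(a) − v_p(b): v_17(323/24) = 1 − 0 = 1.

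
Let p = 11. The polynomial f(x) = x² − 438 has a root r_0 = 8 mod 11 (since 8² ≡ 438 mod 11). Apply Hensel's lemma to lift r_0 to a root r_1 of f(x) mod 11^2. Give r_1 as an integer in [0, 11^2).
r_1 = 107 (mod 121)

Hensel's recurrence: r_{i+1} = r_i − f(r_i)·(f′(r_i))^{-1} mod 11^{i+2}, with f′(x) = 2x. Iterate:
  r_0 = 8 (mod 11)
  r_1 = 107 (mod 121)
Final: r_1 = 107, and one checks f(r_1) ≡ 0 mod 11^2.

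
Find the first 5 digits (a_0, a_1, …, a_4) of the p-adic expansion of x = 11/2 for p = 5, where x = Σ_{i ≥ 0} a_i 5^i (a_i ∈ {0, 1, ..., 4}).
(a_0, …, a_4) = (3, 3, 2, 2, 2)

v_5(11/2) = 0 (numerator and denominator both coprime to 5), so x ∈ ℤ_5^×. Compute digits iteratively via a_i = x_i mod 5, x_{i+1} = (x_i − a_i)/5, with x_0 = x:
  x_0 = 11/2;  a_0 = 3;  x_1 = (x_0 − 3)/5 = 1/2
  x_1 = 1/2;  a_1 = 3;  x_2 = (x_1 − 3)/5 = -1/2
  x_2 = -1/2;  a_2 = 2;  x_3 = (x_2 − 2)/5 = -1/2
  x_3 = -1/2;  a_3 = 2;  x_4 = (x_3 − 2)/5 = -1/2
  x_4 = -1/2;  a_4 = 2;  x_5 = (x_4 − 2)/5 = -1/2
Digits: (3, 3, 2, 2, 2).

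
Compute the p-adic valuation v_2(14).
v_2(14) = 1

v_2(n) is the largest exponent k such that 2^k divides n. Factor out: 14 = 2^1 · 7. (Sign doesn't affect v_p.) So v_2(14) = 1.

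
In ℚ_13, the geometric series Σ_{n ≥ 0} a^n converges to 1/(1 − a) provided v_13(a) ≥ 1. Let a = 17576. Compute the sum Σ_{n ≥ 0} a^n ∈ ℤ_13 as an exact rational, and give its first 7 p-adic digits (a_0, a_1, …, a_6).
Σ a^n = 1/(1 − a) = -1/17575;  first 7 digits = (1, 0, 0, 8, 0, 0, 12)

v_13(a) = 3 ≥ 1, so the series converges in ℤ_13 to 1/(1 − a) = 1/(1 − 17576) = -1/17575. Expand this rational in ℤ_13: compute digits iteratively via d_i = x_i mod 13, x_{i+1} = (x_i − d_i)/13. The first 7 digits are (1, 0, 0, 8, 0, 0, 12).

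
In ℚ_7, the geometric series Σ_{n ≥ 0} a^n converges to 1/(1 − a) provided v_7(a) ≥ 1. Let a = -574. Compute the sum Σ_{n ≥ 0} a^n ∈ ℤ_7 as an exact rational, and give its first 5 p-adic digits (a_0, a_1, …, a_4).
Σ a^n = 1/(1 − a) = 1/575;  first 5 digits = (1, 2, 6, 0, 3)

v_7(a) = 1 ≥ 1, so the series converges in ℤ_7 to 1/(1 − a) = 1/(1 − (-574)) = 1/575. Expand this rational in ℤ_7: compute digits iteratively via d_i = x_i mod 7, x_{i+1} = (x_i − d_i)/7. The first 5 digits are (1, 2, 6, 0, 3).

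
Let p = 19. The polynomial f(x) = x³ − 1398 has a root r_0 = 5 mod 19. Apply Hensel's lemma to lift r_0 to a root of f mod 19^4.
r_3 = 114252 (mod 130321)

Hensel: r_{i+1} = r_i − f(r_i)/f′(r_i) mod 19^{i+2}, where f′(x) = 3x². Iterate:
  r_0 = 5 (mod 19)
  r_1 = 176 (mod 361)
  r_2 = 4508 (mod 6859)
  r_3 = 114252 (mod 130321)
Final: r = 114252 with f(r) ≡ 0 mod 19^4.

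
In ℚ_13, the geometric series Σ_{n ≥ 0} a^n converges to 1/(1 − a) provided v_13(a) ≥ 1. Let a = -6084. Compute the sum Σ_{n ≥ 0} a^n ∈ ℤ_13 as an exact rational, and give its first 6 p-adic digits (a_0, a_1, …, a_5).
Σ a^n = 1/(1 − a) = 1/6085;  first 6 digits = (1, 0, 3, 10, 8, 8)

v_13(a) = 2 ≥ 1, so the series converges in ℤ_13 to 1/(1 − a) = 1/(1 − (-6084)) = 1/6085. Expand this rational in ℤ_13: compute digits iteratively via d_i = x_i mod 13, x_{i+1} = (x_i − d_i)/13. The first 6 digits are (1, 0, 3, 10, 8, 8).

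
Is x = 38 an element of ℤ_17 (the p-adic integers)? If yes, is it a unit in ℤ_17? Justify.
x ∈ ℤ_17^× (unit); v_17(x) = 0

ℤ_17 = {x ∈ ℚ_17 : v_17(x) ≥ 0} and ℤ_17^× = {x ∈ ℤ_17 : v_17(x) = 0}. Here v_17(38) = v_17(num) − v_17(den) = 0; compare against these criteria.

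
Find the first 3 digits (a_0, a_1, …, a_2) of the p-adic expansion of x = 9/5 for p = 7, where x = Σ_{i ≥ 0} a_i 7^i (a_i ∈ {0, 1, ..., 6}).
(a_0, …, a_2) = (6, 5, 2)

v_7(9/5) = 0 (numerator and denominator both coprime to 7), so x ∈ ℤ_7^×. Compute digits iteratively via a_i = x_i mod 7, x_{i+1} = (x_i − a_i)/7, with x_0 = x:
  x_0 = 9/5;  a_0 = 6;  x_1 = (x_0 − 6)/7 = -3/5
  x_1 = -3/5;  a_1 = 5;  x_2 = (x_1 − 5)/7 = -4/5
  x_2 = -4/5;  a_2 = 2;  x_3 = (x_2 − 2)/7 = -2/5
Digits: (6, 5, 2).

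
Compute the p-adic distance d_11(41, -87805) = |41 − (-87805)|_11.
d_11(41, -87805) = 1/14641

Step 1 — x − y = 41 − (-87805) = 87846. Step 2 — v_11(87846) = 4 (factor: 87846 = (11^4 · 6); the sign does not affect v_p). Step 3 — |x − y|_11 = 11^{-4} = 1/14641.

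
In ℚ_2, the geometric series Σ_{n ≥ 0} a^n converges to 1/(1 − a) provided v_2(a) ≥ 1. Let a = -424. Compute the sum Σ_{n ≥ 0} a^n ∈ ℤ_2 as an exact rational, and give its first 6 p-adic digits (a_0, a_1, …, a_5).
Σ a^n = 1/(1 − a) = 1/425;  first 6 digits = (1, 0, 0, 1, 1, 0)

v_2(a) = 3 ≥ 1, so the series converges in ℤ_2 to 1/(1 − a) = 1/(1 − (-424)) = 1/425. Expand this rational in ℤ_2: compute digits iteratively via d_i = x_i mod 2, x_{i+1} = (x_i − d_i)/2. The first 6 digits are (1, 0, 0, 1, 1, 0).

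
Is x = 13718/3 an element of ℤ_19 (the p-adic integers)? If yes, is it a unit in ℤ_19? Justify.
x ∈ ℤ_19 but not a unit; v_19(x) = 3 > 0

ℤ_19 = {x ∈ ℚ_19 : v_19(x) ≥ 0} and ℤ_19^× = {x ∈ ℤ_19 : v_19(x) = 0}. Here v_19(13718/3) = v_19(num) − v_19(den) = 3; compare against these criteria.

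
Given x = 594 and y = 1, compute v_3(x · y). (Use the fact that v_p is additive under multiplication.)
v_3(594) = 3

v_p(x) = 3 (factor: 594 = 3^3 · 22); v_p(y) = 0 (factor: 1 = 3^0 · 1). Additivity: v_p(xy) = v_p(x) + v_p(y) = 3 + 0 = 3. (Direct check: xy = 594 = 3^3 · (22).)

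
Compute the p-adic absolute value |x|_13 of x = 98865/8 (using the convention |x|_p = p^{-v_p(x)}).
|98865/8|_13 = 1/2197

Step 1 — compute v_13(x) by factoring powers of 13 out of the numerator and denominator: v_13(98865/8) = 3. Step 2 — apply |x|_p = p^{-v_p(x)} = 13^{-3} = 1/2197.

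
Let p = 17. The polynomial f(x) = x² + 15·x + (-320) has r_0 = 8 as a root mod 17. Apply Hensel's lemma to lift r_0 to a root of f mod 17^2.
r_1 = 59 (mod 289)

Hensel: r_{i+1} = r_i − f(r_i)·(f′(r_i))^{-1} mod 17^{i+2}, f′(x) = 2x + 15. Iterate:
  r_0 = 8 (mod 17)
  r_1 = 59 (mod 289)
Final: r = 59 satisfies f(r) ≡ 0 mod 17^2.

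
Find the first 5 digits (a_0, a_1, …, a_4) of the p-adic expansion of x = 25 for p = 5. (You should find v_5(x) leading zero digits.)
(a_0, …, a_4) = (0, 0, 1, 0, 0)

v_5(25) = 2, so a_0 = ... = a_1 = 0. Factor out: x = 5^2 · u with u = 1 a unit in ℤ_5. Expand u iteratively via a_{v+i} = u_i mod 5, u_{i+1} = (u_i − a_{v+i})/5:
  u_0 = 1;  a_2 = 1;  u_1 = (u_0 − 1)/5 = 0
  u_1 = 0;  a_3 = 0;  u_2 = (u_1 − 0)/5 = 0
  u_2 = 0;  a_4 = 0;  u_3 = (u_2 − 0)/5 = 0
Digits: (0, 0, 1, 0, 0).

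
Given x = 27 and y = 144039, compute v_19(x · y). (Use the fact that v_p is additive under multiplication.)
v_19(3889053) = 3

v_p(x) = 0 (factor: 27 = 19^0 · 27); v_p(y) = 3 (factor: 144039 = 19^3 · 21). Additivity: v_p(xy) = v_p(x) + v_p(y) = 0 + 3 = 3. (Direct check: xy = 3889053 = 19^3 · (567).)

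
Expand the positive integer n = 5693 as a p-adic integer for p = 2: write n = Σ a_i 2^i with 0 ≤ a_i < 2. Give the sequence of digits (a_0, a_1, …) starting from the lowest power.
(a_0, a_1, …) = (1, 0, 1, 1, 1, 1, 0, 0, 0, 1, 1, 0, 1)

Repeated division by 2 gives the digits low-to-high: 5693 = 1 + 1·2^2 + 1·2^3 + 1·2^4 + 1·2^5 + 1·2^9 + 1·2^10 + 1·2^12. Digit sequence: (1, 0, 1, 1, 1, 1, 0, 0, 0, 1, 1, 0, 1).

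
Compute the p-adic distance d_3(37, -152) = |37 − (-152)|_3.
d_3(37, -152) = 1/27

Step 1 — x − y = 37 − (-152) = 189. Step 2 — v_3(189) = 3 (factor: 189 = (3^3 · 7); the sign does not affect v_p). Step 3 — |x − y|_3 = 3^{-3} = 1/27.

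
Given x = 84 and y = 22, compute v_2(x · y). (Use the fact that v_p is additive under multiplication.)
v_2(1848) = 3

v_p(x) = 2 (factor: 84 = 2^2 · 21); v_p(y) = 1 (factor: 22 = 2^1 · 11). Additivity: v_p(xy) = v_p(x) + v_p(y) = 2 + 1 = 3. (Direct check: xy = 1848 = 2^3 · (231).)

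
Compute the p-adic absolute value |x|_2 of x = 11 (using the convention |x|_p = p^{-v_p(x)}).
|11|_2 = 1

Step 1 — compute v_2(x) by factoring powers of 2 out of the numerator and denominator: v_2(11) = 0. Step 2 — apply |x|_p = p^{-v_p(x)} = 2^{0} = 1.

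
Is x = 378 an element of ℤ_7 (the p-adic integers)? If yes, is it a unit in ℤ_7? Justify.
x ∈ ℤ_7 but not a unit; v_7(x) = 1 > 0

ℤ_7 = {x ∈ ℚ_7 : v_7(x) ≥ 0} and ℤ_7^× = {x ∈ ℤ_7 : v_7(x) = 0}. Here v_7(378) = v_7(num) − v_7(den) = 1; compare against these criteria.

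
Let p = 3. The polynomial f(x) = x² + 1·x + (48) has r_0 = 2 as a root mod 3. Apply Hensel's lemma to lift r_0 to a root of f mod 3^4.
r_3 = 56 (mod 81)

Hensel: r_{i+1} = r_i − f(r_i)·(f′(r_i))^{-1} mod 3^{i+2}, f′(x) = 2x + 1. Iterate:
  r_0 = 2 (mod 3)
  r_1 = 2 (mod 9)
  r_2 = 2 (mod 27)
  r_3 = 56 (mod 81)
Final: r = 56 satisfies f(r) ≡ 0 mod 3^4.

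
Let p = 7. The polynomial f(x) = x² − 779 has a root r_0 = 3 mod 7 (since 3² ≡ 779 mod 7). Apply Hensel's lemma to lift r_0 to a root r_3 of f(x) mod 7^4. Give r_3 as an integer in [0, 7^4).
r_3 = 1585 (mod 2401)

Hensel's recurrence: r_{i+1} = r_i − f(r_i)·(f′(r_i))^{-1} mod 7^{i+2}, with f′(x) = 2x. Iterate:
  r_0 = 3 (mod 7)
  r_1 = 17 (mod 49)
  r_2 = 213 (mod 343)
  r_3 = 1585 (mod 2401)
Final: r_3 = 1585, and one checks f(r_3) ≡ 0 mod 7^4.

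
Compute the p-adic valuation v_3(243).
v_3(243) = 5

v_3(n) is the largest exponent k such that 3^k divides n. Factor out: 243 = 3^5 · 1. (Sign doesn't affect v_p.) So v_3(243) = 5.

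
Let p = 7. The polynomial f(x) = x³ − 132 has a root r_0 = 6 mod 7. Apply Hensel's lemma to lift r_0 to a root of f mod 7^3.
r_2 = 27 (mod 343)

Hensel: r_{i+1} = r_i − f(r_i)/f′(r_i) mod 7^{i+2}, where f′(x) = 3x². Iterate:
  r_0 = 6 (mod 7)
  r_1 = 27 (mod 49)
  r_2 = 27 (mod 343)
Final: r = 27 with f(r) ≡ 0 mod 7^3.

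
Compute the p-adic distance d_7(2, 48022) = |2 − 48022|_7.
d_7(2, 48022) = 1/2401

Step 1 — x − y = 2 − 48022 = -48020. Step 2 — v_7(-48020) = 4 (factor: -48020 = −(7^4 · 20); the sign does not affect v_p). Step 3 — |x − y|_7 = 7^{-4} = 1/2401.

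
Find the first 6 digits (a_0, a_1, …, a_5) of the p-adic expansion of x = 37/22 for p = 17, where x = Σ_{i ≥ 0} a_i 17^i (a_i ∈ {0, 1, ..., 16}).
(a_0, …, a_5) = (4, 13, 0, 10, 11, 14)

v_17(37/22) = 0 (numerator and denominator both coprime to 17), so x ∈ ℤ_17^×. Compute digits iteratively via a_i = x_i mod 17, x_{i+1} = (x_i − a_i)/17, with x_0 = x:
  x_0 = 37/22;  a_0 = 4;  x_1 = (x_0 − 4)/17 = -3/22
  x_1 = -3/22;  a_1 = 13;  x_2 = (x_1 − 13)/17 = -17/22
  x_2 = -17/22;  a_2 = 0;  x_3 = (x_2 − 0)/17 = -1/22
  x_3 = -1/22;  a_3 = 10;  x_4 = (x_3 − 10)/17 = -13/22
  x_4 = -13/22;  a_4 = 11;  x_5 = (x_4 − 11)/17 = -15/22
  x_5 = -15/22;  a_5 = 14;  x_6 = (x_5 − 14)/17 = -19/22
Digits: (4, 13, 0, 10, 11, 14).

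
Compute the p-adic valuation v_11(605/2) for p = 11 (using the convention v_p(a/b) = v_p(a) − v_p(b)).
v_11(605/2) = 2

Factor powers of 11 from the numerator and denominator of the reduced fraction: 605 = 11^2 · 5 and 2 = 11^0 · 2. Apply v_p(a/b) = v_p(a) − v_p(b): v_11(605/2) = 2 − 0 = 2.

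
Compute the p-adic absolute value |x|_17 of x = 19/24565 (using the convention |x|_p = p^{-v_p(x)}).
|19/24565|_17 = 4913

Step 1 — compute v_17(x) by factoring powers of 17 out of the numerator and denominator: v_17(19/24565) = -3. Step 2 — apply |x|_p = p^{-v_p(x)} = 17^{3} = 4913.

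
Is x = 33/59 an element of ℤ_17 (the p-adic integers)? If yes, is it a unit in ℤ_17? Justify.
x ∈ ℤ_17^× (unit); v_17(x) = 0

ℤ_17 = {x ∈ ℚ_17 : v_17(x) ≥ 0} and ℤ_17^× = {x ∈ ℤ_17 : v_17(x) = 0}. Here v_17(33/59) = v_17(num) − v_17(den) = 0; compare against these criteria.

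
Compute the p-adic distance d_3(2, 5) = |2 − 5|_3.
d_3(2, 5) = 1/3

Step 1 — x − y = 2 − 5 = -3. Step 2 — v_3(-3) = 1 (factor: -3 = −(3^1 · 1); the sign does not affect v_p). Step 3 — |x − y|_3 = 3^{-1} = 1/3.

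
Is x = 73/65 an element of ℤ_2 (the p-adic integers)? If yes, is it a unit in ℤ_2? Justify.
x ∈ ℤ_2^× (unit); v_2(x) = 0

ℤ_2 = {x ∈ ℚ_2 : v_2(x) ≥ 0} and ℤ_2^× = {x ∈ ℤ_2 : v_2(x) = 0}. Here v_2(73/65) = v_2(num) − v_2(den) = 0; compare against these criteria.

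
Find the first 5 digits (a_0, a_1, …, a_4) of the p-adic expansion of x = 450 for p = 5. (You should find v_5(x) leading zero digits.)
(a_0, …, a_4) = (0, 0, 3, 3, 0)

v_5(450) = 2, so a_0 = ... = a_1 = 0. Factor out: x = 5^2 · u with u = 18 a unit in ℤ_5. Expand u iteratively via a_{v+i} = u_i mod 5, u_{i+1} = (u_i − a_{v+i})/5:
  u_0 = 18;  a_2 = 3;  u_1 = (u_0 − 3)/5 = 3
  u_1 = 3;  a_3 = 3;  u_2 = (u_1 − 3)/5 = 0
  u_2 = 0;  a_4 = 0;  u_3 = (u_2 − 0)/5 = 0
Digits: (0, 0, 3, 3, 0).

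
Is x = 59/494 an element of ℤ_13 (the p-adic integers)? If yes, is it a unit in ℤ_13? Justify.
x ∉ ℤ_13 (v_13(x) = -1 < 0)

ℤ_13 = {x ∈ ℚ_13 : v_13(x) ≥ 0} and ℤ_13^× = {x ∈ ℤ_13 : v_13(x) = 0}. Here v_13(59/494) = v_13(num) − v_13(den) = -1; compare against these criteria.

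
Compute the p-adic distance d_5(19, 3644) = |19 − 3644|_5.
d_5(19, 3644) = 1/125

Step 1 — x − y = 19 − 3644 = -3625. Step 2 — v_5(-3625) = 3 (factor: -3625 = −(5^3 · 29); the sign does not affect v_p). Step 3 — |x − y|_5 = 5^{-3} = 1/125.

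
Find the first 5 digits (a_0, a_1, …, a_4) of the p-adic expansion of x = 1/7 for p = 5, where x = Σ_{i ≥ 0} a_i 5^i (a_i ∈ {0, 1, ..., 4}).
(a_0, …, a_4) = (3, 3, 0, 2, 1)

v_5(1/7) = 0 (numerator and denominator both coprime to 5), so x ∈ ℤ_5^×. Compute digits iteratively via a_i = x_i mod 5, x_{i+1} = (x_i − a_i)/5, with x_0 = x:
  x_0 = 1/7;  a_0 = 3;  x_1 = (x_0 − 3)/5 = -4/7
  x_1 = -4/7;  a_1 = 3;  x_2 = (x_1 − 3)/5 = -5/7
  x_2 = -5/7;  a_2 = 0;  x_3 = (x_2 − 0)/5 = -1/7
  x_3 = -1/7;  a_3 = 2;  x_4 = (x_3 − 2)/5 = -3/7
  x_4 = -3/7;  a_4 = 1;  x_5 = (x_4 − 1)/5 = -2/7
Digits: (3, 3, 0, 2, 1).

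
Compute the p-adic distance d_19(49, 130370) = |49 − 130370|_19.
d_19(49, 130370) = 1/130321

Step 1 — x − y = 49 − 130370 = -130321. Step 2 — v_19(-130321) = 4 (factor: -130321 = −(19^4 · 1); the sign does not affect v_p). Step 3 — |x − y|_19 = 19^{-4} = 1/130321.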